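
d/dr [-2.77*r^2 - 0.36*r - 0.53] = -5.54*r - 0.36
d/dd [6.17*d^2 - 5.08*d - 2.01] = 12.34*d - 5.08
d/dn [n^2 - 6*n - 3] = 2*n - 6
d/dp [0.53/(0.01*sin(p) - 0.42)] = -0.0053*cos(p)/(0.01*sin(p) - 0.42)^2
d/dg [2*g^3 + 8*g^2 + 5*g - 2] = 6*g^2 + 16*g + 5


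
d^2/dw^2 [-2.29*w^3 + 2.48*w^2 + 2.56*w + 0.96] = 4.96 - 13.74*w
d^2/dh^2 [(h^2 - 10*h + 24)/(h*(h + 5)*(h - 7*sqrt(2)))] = 2*(h^6 - 30*h^5 - 6*h^4 + 315*sqrt(2)*h^4 - 819*sqrt(2)*h^3 - 760*h^3 - 7560*sqrt(2)*h^2 + 8856*h^2 - 12600*sqrt(2)*h + 35280*h + 58800)/(h^3*(h^6 - 21*sqrt(2)*h^5 + 15*h^5 - 315*sqrt(2)*h^4 + 369*h^4 - 2261*sqrt(2)*h^3 + 4535*h^3 - 12915*sqrt(2)*h^2 + 22050*h^2 - 51450*sqrt(2)*h + 36750*h - 85750*sqrt(2)))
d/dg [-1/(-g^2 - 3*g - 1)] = (-2*g - 3)/(g^2 + 3*g + 1)^2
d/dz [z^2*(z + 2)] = z*(3*z + 4)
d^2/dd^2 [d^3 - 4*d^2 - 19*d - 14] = 6*d - 8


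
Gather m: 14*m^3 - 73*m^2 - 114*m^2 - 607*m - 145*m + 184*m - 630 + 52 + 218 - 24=14*m^3 - 187*m^2 - 568*m - 384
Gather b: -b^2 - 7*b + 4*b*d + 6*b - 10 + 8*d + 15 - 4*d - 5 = -b^2 + b*(4*d - 1) + 4*d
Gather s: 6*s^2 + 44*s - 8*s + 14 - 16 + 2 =6*s^2 + 36*s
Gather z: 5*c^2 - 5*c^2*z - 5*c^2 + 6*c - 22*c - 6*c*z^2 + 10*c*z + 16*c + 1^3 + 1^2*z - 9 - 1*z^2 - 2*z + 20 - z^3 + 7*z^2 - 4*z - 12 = -z^3 + z^2*(6 - 6*c) + z*(-5*c^2 + 10*c - 5)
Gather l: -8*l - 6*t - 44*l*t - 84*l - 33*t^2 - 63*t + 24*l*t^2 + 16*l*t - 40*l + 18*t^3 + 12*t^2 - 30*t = l*(24*t^2 - 28*t - 132) + 18*t^3 - 21*t^2 - 99*t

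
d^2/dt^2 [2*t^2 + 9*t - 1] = 4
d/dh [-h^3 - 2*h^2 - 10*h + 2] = -3*h^2 - 4*h - 10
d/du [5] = 0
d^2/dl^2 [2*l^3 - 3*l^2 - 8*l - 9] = 12*l - 6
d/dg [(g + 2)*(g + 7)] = 2*g + 9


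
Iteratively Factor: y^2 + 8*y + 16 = (y + 4)*(y + 4)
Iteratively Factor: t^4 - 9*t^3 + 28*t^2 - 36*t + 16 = (t - 2)*(t^3 - 7*t^2 + 14*t - 8) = (t - 2)*(t - 1)*(t^2 - 6*t + 8) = (t - 2)^2*(t - 1)*(t - 4)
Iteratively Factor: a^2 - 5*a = (a)*(a - 5)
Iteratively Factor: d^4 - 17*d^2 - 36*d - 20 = (d - 5)*(d^3 + 5*d^2 + 8*d + 4) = (d - 5)*(d + 1)*(d^2 + 4*d + 4) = (d - 5)*(d + 1)*(d + 2)*(d + 2)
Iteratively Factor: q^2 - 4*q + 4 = (q - 2)*(q - 2)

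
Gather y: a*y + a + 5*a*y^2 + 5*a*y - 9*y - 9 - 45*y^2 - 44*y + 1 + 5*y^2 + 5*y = a + y^2*(5*a - 40) + y*(6*a - 48) - 8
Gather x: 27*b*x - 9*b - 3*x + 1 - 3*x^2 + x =-9*b - 3*x^2 + x*(27*b - 2) + 1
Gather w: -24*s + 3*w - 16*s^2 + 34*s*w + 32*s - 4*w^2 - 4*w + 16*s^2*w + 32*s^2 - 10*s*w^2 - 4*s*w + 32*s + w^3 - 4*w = 16*s^2 + 40*s + w^3 + w^2*(-10*s - 4) + w*(16*s^2 + 30*s - 5)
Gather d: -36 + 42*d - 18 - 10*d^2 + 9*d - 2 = -10*d^2 + 51*d - 56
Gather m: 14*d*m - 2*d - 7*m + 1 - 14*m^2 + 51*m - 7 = -2*d - 14*m^2 + m*(14*d + 44) - 6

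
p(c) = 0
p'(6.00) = 0.00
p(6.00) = 0.00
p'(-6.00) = 0.00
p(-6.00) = 0.00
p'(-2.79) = 0.00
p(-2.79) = 0.00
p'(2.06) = 0.00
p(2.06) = 0.00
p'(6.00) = 0.00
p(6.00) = 0.00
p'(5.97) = 0.00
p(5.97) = 0.00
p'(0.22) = 0.00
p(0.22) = 0.00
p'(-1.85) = 0.00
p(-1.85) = 0.00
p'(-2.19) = 0.00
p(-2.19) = 0.00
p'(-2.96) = 0.00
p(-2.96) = 0.00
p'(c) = 0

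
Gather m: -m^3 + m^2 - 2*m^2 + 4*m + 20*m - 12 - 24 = -m^3 - m^2 + 24*m - 36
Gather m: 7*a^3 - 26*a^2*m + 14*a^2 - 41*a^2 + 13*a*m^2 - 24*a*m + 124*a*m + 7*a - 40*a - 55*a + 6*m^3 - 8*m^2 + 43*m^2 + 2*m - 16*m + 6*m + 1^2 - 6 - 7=7*a^3 - 27*a^2 - 88*a + 6*m^3 + m^2*(13*a + 35) + m*(-26*a^2 + 100*a - 8) - 12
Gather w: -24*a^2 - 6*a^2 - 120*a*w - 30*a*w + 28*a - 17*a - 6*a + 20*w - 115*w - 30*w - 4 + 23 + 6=-30*a^2 + 5*a + w*(-150*a - 125) + 25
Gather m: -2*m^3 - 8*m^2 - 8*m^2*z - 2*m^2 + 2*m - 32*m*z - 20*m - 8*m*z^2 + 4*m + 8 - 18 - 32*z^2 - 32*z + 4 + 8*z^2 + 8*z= -2*m^3 + m^2*(-8*z - 10) + m*(-8*z^2 - 32*z - 14) - 24*z^2 - 24*z - 6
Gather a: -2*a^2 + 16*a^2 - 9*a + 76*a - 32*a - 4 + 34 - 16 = 14*a^2 + 35*a + 14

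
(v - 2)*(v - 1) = v^2 - 3*v + 2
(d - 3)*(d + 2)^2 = d^3 + d^2 - 8*d - 12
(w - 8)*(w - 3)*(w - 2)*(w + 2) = w^4 - 11*w^3 + 20*w^2 + 44*w - 96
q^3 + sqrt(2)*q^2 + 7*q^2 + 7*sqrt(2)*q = q*(q + 7)*(q + sqrt(2))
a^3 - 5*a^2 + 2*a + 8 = (a - 4)*(a - 2)*(a + 1)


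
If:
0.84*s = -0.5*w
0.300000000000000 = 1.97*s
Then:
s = 0.15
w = -0.26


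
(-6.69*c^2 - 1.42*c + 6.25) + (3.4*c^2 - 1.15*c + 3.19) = -3.29*c^2 - 2.57*c + 9.44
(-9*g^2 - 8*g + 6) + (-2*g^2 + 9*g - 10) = -11*g^2 + g - 4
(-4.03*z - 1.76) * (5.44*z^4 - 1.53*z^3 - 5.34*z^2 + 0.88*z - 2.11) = -21.9232*z^5 - 3.4085*z^4 + 24.213*z^3 + 5.852*z^2 + 6.9545*z + 3.7136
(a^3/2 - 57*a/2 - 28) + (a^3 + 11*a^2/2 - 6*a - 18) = 3*a^3/2 + 11*a^2/2 - 69*a/2 - 46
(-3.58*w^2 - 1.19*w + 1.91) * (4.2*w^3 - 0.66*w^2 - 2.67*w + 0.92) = -15.036*w^5 - 2.6352*w^4 + 18.366*w^3 - 1.3769*w^2 - 6.1945*w + 1.7572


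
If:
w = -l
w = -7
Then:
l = 7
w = -7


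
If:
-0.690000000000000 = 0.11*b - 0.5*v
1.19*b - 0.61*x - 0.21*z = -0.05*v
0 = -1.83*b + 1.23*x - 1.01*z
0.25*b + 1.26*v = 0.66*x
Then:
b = 2.49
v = 1.93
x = 4.62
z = 1.12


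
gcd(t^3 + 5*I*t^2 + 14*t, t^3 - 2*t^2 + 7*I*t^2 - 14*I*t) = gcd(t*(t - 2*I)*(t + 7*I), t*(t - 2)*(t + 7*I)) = t^2 + 7*I*t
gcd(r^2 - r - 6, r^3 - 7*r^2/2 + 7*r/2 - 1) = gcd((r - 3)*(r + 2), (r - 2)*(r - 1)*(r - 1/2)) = 1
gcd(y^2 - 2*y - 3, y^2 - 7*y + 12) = y - 3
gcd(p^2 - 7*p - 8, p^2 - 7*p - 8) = p^2 - 7*p - 8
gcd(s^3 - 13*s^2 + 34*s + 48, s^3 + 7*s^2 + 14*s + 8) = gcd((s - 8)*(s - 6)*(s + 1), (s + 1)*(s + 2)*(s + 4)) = s + 1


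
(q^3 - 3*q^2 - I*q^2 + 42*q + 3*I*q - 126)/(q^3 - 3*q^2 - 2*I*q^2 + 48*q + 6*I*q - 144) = (q - 7*I)/(q - 8*I)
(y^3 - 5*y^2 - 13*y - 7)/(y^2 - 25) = (y^3 - 5*y^2 - 13*y - 7)/(y^2 - 25)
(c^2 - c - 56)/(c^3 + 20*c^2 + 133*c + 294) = (c - 8)/(c^2 + 13*c + 42)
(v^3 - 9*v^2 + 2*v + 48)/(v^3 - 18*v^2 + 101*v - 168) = (v + 2)/(v - 7)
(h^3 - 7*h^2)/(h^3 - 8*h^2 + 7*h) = h/(h - 1)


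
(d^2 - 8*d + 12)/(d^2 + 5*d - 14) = (d - 6)/(d + 7)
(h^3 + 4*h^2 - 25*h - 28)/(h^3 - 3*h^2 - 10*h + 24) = (h^2 + 8*h + 7)/(h^2 + h - 6)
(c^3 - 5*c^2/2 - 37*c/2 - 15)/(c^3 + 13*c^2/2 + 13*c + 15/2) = (c - 6)/(c + 3)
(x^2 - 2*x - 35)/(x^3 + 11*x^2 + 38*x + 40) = (x - 7)/(x^2 + 6*x + 8)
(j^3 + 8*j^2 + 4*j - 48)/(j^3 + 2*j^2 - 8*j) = (j + 6)/j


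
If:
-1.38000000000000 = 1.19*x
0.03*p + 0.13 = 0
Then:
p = -4.33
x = -1.16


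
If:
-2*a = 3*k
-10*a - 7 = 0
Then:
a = -7/10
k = 7/15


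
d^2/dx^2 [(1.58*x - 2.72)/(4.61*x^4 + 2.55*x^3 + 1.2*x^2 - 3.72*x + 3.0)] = (402.939816*x^7 - 858.9352*x^6 - 845.16174*x^5 - 291.505104*x^4 - 349.089744*x^3 + 437.67792*x^2 + 163.57248*x - 20.431296)/(97.972181*x^12 + 162.578565*x^11 + 166.437135*x^10 - 135.952461*x^9 - 27.78966*x^8 + 26.57286*x^7 + 282.912372*x^6 - 163.81224*x^5 + 16.50024*x^4 - 62.980848*x^3 + 156.9456*x^2 - 100.44*x + 27.0)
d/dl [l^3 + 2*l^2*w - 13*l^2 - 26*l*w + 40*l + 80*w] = 3*l^2 + 4*l*w - 26*l - 26*w + 40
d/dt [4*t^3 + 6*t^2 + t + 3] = 12*t^2 + 12*t + 1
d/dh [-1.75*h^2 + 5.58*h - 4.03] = 5.58 - 3.5*h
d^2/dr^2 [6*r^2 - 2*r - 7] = 12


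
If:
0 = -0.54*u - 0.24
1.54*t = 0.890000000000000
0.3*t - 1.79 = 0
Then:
No Solution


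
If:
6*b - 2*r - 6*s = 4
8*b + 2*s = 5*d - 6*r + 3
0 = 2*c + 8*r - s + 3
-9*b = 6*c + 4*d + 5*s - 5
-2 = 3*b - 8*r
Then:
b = 142/83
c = -779/166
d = 291/83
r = 74/83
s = 62/83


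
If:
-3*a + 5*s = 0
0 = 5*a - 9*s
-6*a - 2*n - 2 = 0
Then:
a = 0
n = -1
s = 0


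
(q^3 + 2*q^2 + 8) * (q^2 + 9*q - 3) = q^5 + 11*q^4 + 15*q^3 + 2*q^2 + 72*q - 24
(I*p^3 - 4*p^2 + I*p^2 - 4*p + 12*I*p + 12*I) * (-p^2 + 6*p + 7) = -I*p^5 + 4*p^4 + 5*I*p^4 - 20*p^3 + I*p^3 - 52*p^2 + 67*I*p^2 - 28*p + 156*I*p + 84*I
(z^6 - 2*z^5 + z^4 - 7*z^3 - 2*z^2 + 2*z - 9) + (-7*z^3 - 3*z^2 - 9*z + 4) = z^6 - 2*z^5 + z^4 - 14*z^3 - 5*z^2 - 7*z - 5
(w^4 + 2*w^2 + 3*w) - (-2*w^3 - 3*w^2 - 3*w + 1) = w^4 + 2*w^3 + 5*w^2 + 6*w - 1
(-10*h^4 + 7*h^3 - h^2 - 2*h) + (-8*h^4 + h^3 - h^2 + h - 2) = -18*h^4 + 8*h^3 - 2*h^2 - h - 2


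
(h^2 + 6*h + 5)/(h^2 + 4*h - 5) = (h + 1)/(h - 1)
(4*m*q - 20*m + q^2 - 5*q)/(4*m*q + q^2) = (q - 5)/q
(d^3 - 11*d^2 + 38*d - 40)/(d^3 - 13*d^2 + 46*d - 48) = (d^2 - 9*d + 20)/(d^2 - 11*d + 24)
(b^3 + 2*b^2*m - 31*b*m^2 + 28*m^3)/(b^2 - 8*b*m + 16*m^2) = (b^2 + 6*b*m - 7*m^2)/(b - 4*m)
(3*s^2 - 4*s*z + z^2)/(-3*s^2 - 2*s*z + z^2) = (-s + z)/(s + z)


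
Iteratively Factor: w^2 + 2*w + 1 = (w + 1)*(w + 1)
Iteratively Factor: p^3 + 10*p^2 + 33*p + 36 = (p + 3)*(p^2 + 7*p + 12) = (p + 3)^2*(p + 4)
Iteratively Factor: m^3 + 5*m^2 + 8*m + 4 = (m + 1)*(m^2 + 4*m + 4) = (m + 1)*(m + 2)*(m + 2)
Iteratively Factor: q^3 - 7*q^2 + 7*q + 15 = (q - 3)*(q^2 - 4*q - 5) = (q - 5)*(q - 3)*(q + 1)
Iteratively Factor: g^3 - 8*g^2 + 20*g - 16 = (g - 2)*(g^2 - 6*g + 8) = (g - 2)^2*(g - 4)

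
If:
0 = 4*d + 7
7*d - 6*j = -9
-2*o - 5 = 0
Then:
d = -7/4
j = -13/24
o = -5/2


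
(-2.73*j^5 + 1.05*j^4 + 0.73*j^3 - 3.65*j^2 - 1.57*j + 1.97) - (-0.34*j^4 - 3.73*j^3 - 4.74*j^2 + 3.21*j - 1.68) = -2.73*j^5 + 1.39*j^4 + 4.46*j^3 + 1.09*j^2 - 4.78*j + 3.65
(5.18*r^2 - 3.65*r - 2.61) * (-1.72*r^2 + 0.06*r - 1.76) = -8.9096*r^4 + 6.5888*r^3 - 4.8466*r^2 + 6.2674*r + 4.5936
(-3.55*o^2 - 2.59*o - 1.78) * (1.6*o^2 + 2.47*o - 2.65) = -5.68*o^4 - 12.9125*o^3 + 0.162199999999998*o^2 + 2.4669*o + 4.717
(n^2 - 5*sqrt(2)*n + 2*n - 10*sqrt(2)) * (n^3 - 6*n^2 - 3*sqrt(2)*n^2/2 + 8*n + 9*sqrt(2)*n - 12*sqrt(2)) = n^5 - 13*sqrt(2)*n^4/2 - 4*n^4 + 11*n^3 + 26*sqrt(2)*n^3 - 44*n^2 + 26*sqrt(2)*n^2 - 104*sqrt(2)*n - 60*n + 240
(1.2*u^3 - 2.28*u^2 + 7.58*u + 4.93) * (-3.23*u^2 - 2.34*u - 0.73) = -3.876*u^5 + 4.5564*u^4 - 20.0242*u^3 - 31.9967*u^2 - 17.0696*u - 3.5989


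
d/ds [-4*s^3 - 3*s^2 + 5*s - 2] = -12*s^2 - 6*s + 5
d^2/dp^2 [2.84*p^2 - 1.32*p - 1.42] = 5.68000000000000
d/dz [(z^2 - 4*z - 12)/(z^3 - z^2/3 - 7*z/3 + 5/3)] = 3*(-3*z^3 + 21*z^2 + 118*z + 104)/(9*z^5 + 3*z^4 - 38*z^3 + 6*z^2 + 45*z - 25)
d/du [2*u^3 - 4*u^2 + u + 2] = 6*u^2 - 8*u + 1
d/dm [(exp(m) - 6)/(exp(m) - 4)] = 2*exp(m)/(exp(m) - 4)^2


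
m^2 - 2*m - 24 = (m - 6)*(m + 4)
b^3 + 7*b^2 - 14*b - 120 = (b - 4)*(b + 5)*(b + 6)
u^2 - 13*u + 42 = (u - 7)*(u - 6)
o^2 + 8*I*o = o*(o + 8*I)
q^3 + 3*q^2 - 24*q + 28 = (q - 2)^2*(q + 7)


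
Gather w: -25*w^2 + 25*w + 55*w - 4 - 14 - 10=-25*w^2 + 80*w - 28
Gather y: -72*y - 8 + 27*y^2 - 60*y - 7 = 27*y^2 - 132*y - 15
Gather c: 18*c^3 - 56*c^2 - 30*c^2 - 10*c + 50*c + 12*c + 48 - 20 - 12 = 18*c^3 - 86*c^2 + 52*c + 16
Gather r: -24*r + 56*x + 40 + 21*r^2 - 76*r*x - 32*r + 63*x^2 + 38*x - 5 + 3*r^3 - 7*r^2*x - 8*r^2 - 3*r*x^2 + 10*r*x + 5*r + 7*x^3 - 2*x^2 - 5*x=3*r^3 + r^2*(13 - 7*x) + r*(-3*x^2 - 66*x - 51) + 7*x^3 + 61*x^2 + 89*x + 35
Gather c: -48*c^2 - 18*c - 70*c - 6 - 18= -48*c^2 - 88*c - 24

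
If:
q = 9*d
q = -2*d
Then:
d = 0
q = 0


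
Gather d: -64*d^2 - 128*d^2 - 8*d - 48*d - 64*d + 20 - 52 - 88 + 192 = -192*d^2 - 120*d + 72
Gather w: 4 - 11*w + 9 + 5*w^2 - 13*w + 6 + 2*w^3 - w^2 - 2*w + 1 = 2*w^3 + 4*w^2 - 26*w + 20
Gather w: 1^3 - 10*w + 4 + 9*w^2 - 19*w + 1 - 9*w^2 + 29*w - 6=0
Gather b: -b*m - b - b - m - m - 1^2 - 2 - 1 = b*(-m - 2) - 2*m - 4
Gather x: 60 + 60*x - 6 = 60*x + 54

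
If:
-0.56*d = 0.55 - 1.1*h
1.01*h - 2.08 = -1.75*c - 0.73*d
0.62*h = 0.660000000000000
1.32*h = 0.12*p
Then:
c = 0.11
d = 1.11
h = 1.06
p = 11.71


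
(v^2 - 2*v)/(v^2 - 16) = v*(v - 2)/(v^2 - 16)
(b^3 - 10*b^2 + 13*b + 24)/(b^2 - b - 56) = (b^2 - 2*b - 3)/(b + 7)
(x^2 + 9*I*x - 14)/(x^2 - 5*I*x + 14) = (x + 7*I)/(x - 7*I)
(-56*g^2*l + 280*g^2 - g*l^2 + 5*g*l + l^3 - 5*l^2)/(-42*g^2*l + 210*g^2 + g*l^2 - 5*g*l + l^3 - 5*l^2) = (8*g - l)/(6*g - l)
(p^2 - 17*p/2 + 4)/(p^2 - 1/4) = 2*(p - 8)/(2*p + 1)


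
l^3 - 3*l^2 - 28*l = l*(l - 7)*(l + 4)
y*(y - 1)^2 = y^3 - 2*y^2 + y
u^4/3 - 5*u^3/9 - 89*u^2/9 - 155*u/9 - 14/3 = (u/3 + 1)*(u - 7)*(u + 1/3)*(u + 2)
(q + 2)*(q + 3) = q^2 + 5*q + 6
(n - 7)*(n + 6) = n^2 - n - 42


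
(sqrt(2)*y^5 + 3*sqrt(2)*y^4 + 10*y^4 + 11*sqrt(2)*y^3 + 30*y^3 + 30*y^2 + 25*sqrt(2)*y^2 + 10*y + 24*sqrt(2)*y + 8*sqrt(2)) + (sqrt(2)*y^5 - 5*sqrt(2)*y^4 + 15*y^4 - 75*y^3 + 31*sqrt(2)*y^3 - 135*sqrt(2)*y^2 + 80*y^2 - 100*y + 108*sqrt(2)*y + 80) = 2*sqrt(2)*y^5 - 2*sqrt(2)*y^4 + 25*y^4 - 45*y^3 + 42*sqrt(2)*y^3 - 110*sqrt(2)*y^2 + 110*y^2 - 90*y + 132*sqrt(2)*y + 8*sqrt(2) + 80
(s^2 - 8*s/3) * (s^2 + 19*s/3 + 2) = s^4 + 11*s^3/3 - 134*s^2/9 - 16*s/3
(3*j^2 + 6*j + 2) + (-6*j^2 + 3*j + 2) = -3*j^2 + 9*j + 4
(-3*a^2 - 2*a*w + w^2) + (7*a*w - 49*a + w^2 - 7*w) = -3*a^2 + 5*a*w - 49*a + 2*w^2 - 7*w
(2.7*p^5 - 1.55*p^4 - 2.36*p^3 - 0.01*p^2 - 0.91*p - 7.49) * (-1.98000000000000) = -5.346*p^5 + 3.069*p^4 + 4.6728*p^3 + 0.0198*p^2 + 1.8018*p + 14.8302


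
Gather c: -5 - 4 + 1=-8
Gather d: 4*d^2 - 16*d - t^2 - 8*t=4*d^2 - 16*d - t^2 - 8*t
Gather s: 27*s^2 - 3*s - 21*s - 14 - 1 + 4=27*s^2 - 24*s - 11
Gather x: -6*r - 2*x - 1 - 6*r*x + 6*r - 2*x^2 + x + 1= -2*x^2 + x*(-6*r - 1)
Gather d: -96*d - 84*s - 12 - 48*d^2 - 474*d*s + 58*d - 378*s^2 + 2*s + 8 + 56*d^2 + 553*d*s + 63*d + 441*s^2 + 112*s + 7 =8*d^2 + d*(79*s + 25) + 63*s^2 + 30*s + 3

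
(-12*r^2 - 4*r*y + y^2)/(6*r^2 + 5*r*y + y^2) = (-6*r + y)/(3*r + y)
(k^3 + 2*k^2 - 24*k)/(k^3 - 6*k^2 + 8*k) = (k + 6)/(k - 2)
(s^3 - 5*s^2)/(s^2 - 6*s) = s*(s - 5)/(s - 6)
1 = 1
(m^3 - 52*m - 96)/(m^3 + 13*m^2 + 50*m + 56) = (m^2 - 2*m - 48)/(m^2 + 11*m + 28)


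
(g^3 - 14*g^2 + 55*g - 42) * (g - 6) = g^4 - 20*g^3 + 139*g^2 - 372*g + 252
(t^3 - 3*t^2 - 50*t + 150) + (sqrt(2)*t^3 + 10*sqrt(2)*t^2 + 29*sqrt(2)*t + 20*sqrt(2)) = t^3 + sqrt(2)*t^3 - 3*t^2 + 10*sqrt(2)*t^2 - 50*t + 29*sqrt(2)*t + 20*sqrt(2) + 150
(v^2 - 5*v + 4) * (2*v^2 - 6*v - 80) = 2*v^4 - 16*v^3 - 42*v^2 + 376*v - 320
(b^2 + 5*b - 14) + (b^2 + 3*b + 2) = 2*b^2 + 8*b - 12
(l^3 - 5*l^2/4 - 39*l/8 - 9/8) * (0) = 0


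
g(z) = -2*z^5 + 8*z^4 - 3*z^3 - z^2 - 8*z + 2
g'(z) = -10*z^4 + 32*z^3 - 9*z^2 - 2*z - 8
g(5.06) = -1842.50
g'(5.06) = -2658.26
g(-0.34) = 4.84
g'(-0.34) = -9.75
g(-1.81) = 155.71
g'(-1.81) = -330.94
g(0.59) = -2.86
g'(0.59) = -6.95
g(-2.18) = 324.92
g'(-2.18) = -603.79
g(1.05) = -3.80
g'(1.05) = 4.87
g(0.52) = -2.34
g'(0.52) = -7.71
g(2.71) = 52.42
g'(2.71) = 18.01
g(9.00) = -67948.00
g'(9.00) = -43037.00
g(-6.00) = 26582.00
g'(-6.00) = -20192.00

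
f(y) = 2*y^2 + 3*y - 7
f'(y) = 4*y + 3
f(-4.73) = 23.56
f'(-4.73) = -15.92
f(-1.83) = -5.79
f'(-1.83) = -4.32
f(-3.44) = 6.35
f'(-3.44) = -10.76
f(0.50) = -5.00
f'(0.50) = 5.00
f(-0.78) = -8.12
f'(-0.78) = -0.12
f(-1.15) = -7.80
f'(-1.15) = -1.60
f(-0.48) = -7.98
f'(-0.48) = 1.08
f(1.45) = 1.56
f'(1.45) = 8.80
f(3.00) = 20.00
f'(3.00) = 15.00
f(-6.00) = 47.00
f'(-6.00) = -21.00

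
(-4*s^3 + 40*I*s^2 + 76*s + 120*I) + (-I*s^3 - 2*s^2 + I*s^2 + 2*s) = -4*s^3 - I*s^3 - 2*s^2 + 41*I*s^2 + 78*s + 120*I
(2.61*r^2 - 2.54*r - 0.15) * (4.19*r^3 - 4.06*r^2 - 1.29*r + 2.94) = 10.9359*r^5 - 21.2392*r^4 + 6.317*r^3 + 11.559*r^2 - 7.2741*r - 0.441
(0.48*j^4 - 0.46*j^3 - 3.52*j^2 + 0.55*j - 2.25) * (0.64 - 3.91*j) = -1.8768*j^5 + 2.1058*j^4 + 13.4688*j^3 - 4.4033*j^2 + 9.1495*j - 1.44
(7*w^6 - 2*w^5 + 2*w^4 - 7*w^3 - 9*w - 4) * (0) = 0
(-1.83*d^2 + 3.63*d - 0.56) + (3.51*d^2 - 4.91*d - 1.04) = 1.68*d^2 - 1.28*d - 1.6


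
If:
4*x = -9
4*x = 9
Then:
No Solution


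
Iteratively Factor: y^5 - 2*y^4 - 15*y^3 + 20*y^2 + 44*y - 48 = (y + 3)*(y^4 - 5*y^3 + 20*y - 16) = (y + 2)*(y + 3)*(y^3 - 7*y^2 + 14*y - 8) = (y - 2)*(y + 2)*(y + 3)*(y^2 - 5*y + 4) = (y - 4)*(y - 2)*(y + 2)*(y + 3)*(y - 1)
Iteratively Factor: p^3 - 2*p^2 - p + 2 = (p + 1)*(p^2 - 3*p + 2) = (p - 2)*(p + 1)*(p - 1)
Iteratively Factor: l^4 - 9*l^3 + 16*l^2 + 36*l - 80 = (l + 2)*(l^3 - 11*l^2 + 38*l - 40) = (l - 5)*(l + 2)*(l^2 - 6*l + 8) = (l - 5)*(l - 2)*(l + 2)*(l - 4)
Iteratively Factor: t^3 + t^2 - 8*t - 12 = (t + 2)*(t^2 - t - 6) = (t - 3)*(t + 2)*(t + 2)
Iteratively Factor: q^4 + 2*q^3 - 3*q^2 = (q + 3)*(q^3 - q^2) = q*(q + 3)*(q^2 - q) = q*(q - 1)*(q + 3)*(q)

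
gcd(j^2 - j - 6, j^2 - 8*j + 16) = 1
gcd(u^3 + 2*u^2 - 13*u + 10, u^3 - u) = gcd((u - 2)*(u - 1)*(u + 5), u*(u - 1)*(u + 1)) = u - 1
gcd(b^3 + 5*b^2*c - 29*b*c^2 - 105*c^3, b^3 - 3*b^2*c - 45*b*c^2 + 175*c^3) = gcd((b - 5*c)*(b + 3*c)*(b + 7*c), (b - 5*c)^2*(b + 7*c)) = b^2 + 2*b*c - 35*c^2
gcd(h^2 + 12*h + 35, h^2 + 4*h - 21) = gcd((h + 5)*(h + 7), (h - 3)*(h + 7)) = h + 7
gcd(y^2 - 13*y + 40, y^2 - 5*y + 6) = 1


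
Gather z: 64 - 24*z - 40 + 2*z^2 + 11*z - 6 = 2*z^2 - 13*z + 18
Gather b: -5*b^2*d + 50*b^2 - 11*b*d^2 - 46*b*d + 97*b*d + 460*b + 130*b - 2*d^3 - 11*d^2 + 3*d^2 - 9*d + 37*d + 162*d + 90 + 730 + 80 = b^2*(50 - 5*d) + b*(-11*d^2 + 51*d + 590) - 2*d^3 - 8*d^2 + 190*d + 900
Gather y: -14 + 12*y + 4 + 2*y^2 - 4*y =2*y^2 + 8*y - 10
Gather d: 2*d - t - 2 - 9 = 2*d - t - 11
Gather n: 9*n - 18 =9*n - 18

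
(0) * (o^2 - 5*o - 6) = 0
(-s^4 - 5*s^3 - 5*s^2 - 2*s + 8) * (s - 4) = -s^5 - s^4 + 15*s^3 + 18*s^2 + 16*s - 32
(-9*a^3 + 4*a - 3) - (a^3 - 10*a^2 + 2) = -10*a^3 + 10*a^2 + 4*a - 5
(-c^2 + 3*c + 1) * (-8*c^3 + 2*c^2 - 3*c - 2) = 8*c^5 - 26*c^4 + c^3 - 5*c^2 - 9*c - 2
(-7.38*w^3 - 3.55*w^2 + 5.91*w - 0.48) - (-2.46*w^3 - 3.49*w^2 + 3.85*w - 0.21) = -4.92*w^3 - 0.0599999999999996*w^2 + 2.06*w - 0.27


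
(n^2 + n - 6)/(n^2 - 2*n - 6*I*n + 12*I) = (n + 3)/(n - 6*I)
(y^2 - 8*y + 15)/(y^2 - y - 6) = (y - 5)/(y + 2)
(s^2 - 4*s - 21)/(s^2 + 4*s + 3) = (s - 7)/(s + 1)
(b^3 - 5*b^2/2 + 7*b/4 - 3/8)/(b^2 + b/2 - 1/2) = (b^2 - 2*b + 3/4)/(b + 1)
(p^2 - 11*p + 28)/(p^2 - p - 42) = (p - 4)/(p + 6)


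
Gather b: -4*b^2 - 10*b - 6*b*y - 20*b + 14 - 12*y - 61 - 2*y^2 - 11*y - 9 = -4*b^2 + b*(-6*y - 30) - 2*y^2 - 23*y - 56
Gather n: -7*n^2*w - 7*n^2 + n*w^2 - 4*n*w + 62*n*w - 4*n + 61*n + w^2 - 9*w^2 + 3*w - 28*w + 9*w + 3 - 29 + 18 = n^2*(-7*w - 7) + n*(w^2 + 58*w + 57) - 8*w^2 - 16*w - 8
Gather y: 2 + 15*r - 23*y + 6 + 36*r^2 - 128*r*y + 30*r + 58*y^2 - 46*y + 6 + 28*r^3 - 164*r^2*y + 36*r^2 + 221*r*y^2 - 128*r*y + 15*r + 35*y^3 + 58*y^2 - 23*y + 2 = 28*r^3 + 72*r^2 + 60*r + 35*y^3 + y^2*(221*r + 116) + y*(-164*r^2 - 256*r - 92) + 16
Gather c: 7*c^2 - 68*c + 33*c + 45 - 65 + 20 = 7*c^2 - 35*c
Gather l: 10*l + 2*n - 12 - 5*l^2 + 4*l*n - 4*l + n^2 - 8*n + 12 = -5*l^2 + l*(4*n + 6) + n^2 - 6*n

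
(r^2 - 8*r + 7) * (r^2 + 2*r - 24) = r^4 - 6*r^3 - 33*r^2 + 206*r - 168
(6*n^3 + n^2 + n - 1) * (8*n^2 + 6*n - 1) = 48*n^5 + 44*n^4 + 8*n^3 - 3*n^2 - 7*n + 1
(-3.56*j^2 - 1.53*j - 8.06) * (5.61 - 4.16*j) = 14.8096*j^3 - 13.6068*j^2 + 24.9463*j - 45.2166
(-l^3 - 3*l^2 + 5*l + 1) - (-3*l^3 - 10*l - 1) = 2*l^3 - 3*l^2 + 15*l + 2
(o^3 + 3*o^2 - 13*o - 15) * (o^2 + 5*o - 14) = o^5 + 8*o^4 - 12*o^3 - 122*o^2 + 107*o + 210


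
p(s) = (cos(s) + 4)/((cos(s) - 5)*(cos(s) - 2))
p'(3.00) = -0.02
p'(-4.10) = -0.17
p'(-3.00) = 0.02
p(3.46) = 0.17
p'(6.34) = -0.10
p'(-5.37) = -0.70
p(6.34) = 1.25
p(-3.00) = 0.17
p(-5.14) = 0.61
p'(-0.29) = 0.47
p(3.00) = 0.17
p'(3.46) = 0.05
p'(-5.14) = -0.59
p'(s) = -sin(s)/((cos(s) - 5)*(cos(s) - 2)) + (cos(s) + 4)*sin(s)/((cos(s) - 5)*(cos(s) - 2)^2) + (cos(s) + 4)*sin(s)/((cos(s) - 5)^2*(cos(s) - 2))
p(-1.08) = 0.65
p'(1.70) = -0.32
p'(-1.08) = 0.63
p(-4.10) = 0.24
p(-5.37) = 0.76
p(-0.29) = 1.18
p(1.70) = 0.35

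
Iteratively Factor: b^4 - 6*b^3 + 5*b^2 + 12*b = (b + 1)*(b^3 - 7*b^2 + 12*b) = (b - 4)*(b + 1)*(b^2 - 3*b) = (b - 4)*(b - 3)*(b + 1)*(b)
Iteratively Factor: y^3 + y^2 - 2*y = (y + 2)*(y^2 - y) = (y - 1)*(y + 2)*(y)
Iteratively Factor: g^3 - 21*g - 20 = (g + 1)*(g^2 - g - 20) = (g - 5)*(g + 1)*(g + 4)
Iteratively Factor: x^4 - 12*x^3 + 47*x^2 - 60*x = (x - 4)*(x^3 - 8*x^2 + 15*x) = x*(x - 4)*(x^2 - 8*x + 15) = x*(x - 4)*(x - 3)*(x - 5)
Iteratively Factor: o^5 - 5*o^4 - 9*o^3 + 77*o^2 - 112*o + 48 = (o - 1)*(o^4 - 4*o^3 - 13*o^2 + 64*o - 48) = (o - 1)*(o + 4)*(o^3 - 8*o^2 + 19*o - 12) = (o - 4)*(o - 1)*(o + 4)*(o^2 - 4*o + 3) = (o - 4)*(o - 1)^2*(o + 4)*(o - 3)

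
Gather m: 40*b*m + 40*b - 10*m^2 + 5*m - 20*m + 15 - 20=40*b - 10*m^2 + m*(40*b - 15) - 5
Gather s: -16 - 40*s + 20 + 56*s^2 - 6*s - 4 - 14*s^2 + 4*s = 42*s^2 - 42*s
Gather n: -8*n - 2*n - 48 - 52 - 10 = -10*n - 110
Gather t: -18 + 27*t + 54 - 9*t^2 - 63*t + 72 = -9*t^2 - 36*t + 108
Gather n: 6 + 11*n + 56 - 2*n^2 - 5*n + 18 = -2*n^2 + 6*n + 80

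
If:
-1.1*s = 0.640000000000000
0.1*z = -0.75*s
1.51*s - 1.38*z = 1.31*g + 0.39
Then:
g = -5.57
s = -0.58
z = 4.36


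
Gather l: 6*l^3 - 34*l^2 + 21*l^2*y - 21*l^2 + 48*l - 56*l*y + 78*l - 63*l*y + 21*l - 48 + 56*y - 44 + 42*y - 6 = 6*l^3 + l^2*(21*y - 55) + l*(147 - 119*y) + 98*y - 98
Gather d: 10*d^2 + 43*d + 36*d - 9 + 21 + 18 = 10*d^2 + 79*d + 30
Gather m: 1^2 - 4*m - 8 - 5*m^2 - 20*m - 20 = -5*m^2 - 24*m - 27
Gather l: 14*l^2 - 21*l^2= -7*l^2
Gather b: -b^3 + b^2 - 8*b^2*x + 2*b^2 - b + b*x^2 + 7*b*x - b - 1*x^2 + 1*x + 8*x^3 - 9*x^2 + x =-b^3 + b^2*(3 - 8*x) + b*(x^2 + 7*x - 2) + 8*x^3 - 10*x^2 + 2*x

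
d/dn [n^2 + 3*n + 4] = 2*n + 3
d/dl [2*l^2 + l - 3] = 4*l + 1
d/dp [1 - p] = -1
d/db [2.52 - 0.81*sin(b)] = -0.81*cos(b)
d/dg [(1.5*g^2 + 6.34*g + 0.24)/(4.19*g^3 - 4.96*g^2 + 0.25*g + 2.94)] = (-6.285*g^4 - 53.1292*g^3 + 28.8046*g^2 + 11.2008*g + 18.5796)/(17.5561*g^6 - 41.5648*g^5 + 26.6966*g^4 + 22.1572*g^3 - 29.1023*g^2 + 1.47*g + 8.6436)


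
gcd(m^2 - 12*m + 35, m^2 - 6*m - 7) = m - 7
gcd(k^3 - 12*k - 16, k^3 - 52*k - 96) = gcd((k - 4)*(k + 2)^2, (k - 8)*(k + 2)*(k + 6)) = k + 2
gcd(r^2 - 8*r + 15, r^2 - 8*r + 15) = r^2 - 8*r + 15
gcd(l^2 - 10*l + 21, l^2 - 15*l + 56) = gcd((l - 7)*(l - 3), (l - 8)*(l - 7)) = l - 7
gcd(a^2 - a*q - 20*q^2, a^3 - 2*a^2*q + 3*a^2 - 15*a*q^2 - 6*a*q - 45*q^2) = -a + 5*q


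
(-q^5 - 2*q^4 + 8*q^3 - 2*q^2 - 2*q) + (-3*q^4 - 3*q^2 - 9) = -q^5 - 5*q^4 + 8*q^3 - 5*q^2 - 2*q - 9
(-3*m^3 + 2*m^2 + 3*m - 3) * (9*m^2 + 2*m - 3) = -27*m^5 + 12*m^4 + 40*m^3 - 27*m^2 - 15*m + 9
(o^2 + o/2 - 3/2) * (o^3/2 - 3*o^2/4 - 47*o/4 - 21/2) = o^5/2 - o^4/2 - 103*o^3/8 - 61*o^2/4 + 99*o/8 + 63/4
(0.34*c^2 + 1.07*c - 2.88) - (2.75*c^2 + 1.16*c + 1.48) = -2.41*c^2 - 0.0899999999999999*c - 4.36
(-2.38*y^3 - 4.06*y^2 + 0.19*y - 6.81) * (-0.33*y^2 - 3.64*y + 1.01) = 0.7854*y^5 + 10.003*y^4 + 12.3119*y^3 - 2.5449*y^2 + 24.9803*y - 6.8781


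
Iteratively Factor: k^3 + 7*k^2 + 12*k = (k)*(k^2 + 7*k + 12) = k*(k + 3)*(k + 4)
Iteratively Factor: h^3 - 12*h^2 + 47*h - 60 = (h - 4)*(h^2 - 8*h + 15) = (h - 4)*(h - 3)*(h - 5)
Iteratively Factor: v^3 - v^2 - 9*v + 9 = (v + 3)*(v^2 - 4*v + 3) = (v - 3)*(v + 3)*(v - 1)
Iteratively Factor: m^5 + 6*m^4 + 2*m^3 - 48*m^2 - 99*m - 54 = (m + 2)*(m^4 + 4*m^3 - 6*m^2 - 36*m - 27) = (m - 3)*(m + 2)*(m^3 + 7*m^2 + 15*m + 9) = (m - 3)*(m + 2)*(m + 3)*(m^2 + 4*m + 3) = (m - 3)*(m + 2)*(m + 3)^2*(m + 1)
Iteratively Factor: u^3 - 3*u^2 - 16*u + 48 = (u + 4)*(u^2 - 7*u + 12) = (u - 3)*(u + 4)*(u - 4)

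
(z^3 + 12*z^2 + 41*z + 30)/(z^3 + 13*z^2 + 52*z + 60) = (z + 1)/(z + 2)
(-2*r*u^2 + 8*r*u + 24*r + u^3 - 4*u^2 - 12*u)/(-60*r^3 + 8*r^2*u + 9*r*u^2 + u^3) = (u^2 - 4*u - 12)/(30*r^2 + 11*r*u + u^2)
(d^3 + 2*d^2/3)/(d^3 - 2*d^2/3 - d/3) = d*(3*d + 2)/(3*d^2 - 2*d - 1)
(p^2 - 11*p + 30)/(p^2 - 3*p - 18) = (p - 5)/(p + 3)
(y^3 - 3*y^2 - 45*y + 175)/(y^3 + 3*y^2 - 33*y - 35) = (y - 5)/(y + 1)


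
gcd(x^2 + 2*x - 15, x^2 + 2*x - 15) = x^2 + 2*x - 15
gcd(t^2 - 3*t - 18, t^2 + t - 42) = t - 6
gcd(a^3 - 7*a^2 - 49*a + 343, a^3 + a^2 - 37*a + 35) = a + 7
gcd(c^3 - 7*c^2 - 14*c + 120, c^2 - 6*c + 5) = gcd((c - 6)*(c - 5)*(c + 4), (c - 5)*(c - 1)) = c - 5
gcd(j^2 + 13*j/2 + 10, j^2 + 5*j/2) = j + 5/2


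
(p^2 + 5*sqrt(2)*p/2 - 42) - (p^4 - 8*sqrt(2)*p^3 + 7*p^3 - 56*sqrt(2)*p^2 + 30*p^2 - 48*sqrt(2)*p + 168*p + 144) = -p^4 - 7*p^3 + 8*sqrt(2)*p^3 - 29*p^2 + 56*sqrt(2)*p^2 - 168*p + 101*sqrt(2)*p/2 - 186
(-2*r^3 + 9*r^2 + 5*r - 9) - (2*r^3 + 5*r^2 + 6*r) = -4*r^3 + 4*r^2 - r - 9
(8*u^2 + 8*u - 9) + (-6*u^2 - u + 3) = 2*u^2 + 7*u - 6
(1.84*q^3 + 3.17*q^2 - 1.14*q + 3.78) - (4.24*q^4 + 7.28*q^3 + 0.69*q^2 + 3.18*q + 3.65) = -4.24*q^4 - 5.44*q^3 + 2.48*q^2 - 4.32*q + 0.13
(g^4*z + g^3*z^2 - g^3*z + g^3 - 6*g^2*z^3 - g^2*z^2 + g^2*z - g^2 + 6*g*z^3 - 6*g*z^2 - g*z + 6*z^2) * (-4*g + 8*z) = -4*g^5*z + 4*g^4*z^2 + 4*g^4*z - 4*g^4 + 32*g^3*z^3 - 4*g^3*z^2 + 4*g^3*z + 4*g^3 - 48*g^2*z^4 - 32*g^2*z^3 + 32*g^2*z^2 - 4*g^2*z + 48*g*z^4 - 48*g*z^3 - 32*g*z^2 + 48*z^3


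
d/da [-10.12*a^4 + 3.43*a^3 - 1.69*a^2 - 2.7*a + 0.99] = -40.48*a^3 + 10.29*a^2 - 3.38*a - 2.7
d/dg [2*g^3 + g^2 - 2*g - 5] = 6*g^2 + 2*g - 2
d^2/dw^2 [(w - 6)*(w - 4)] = 2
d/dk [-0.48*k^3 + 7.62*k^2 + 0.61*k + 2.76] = -1.44*k^2 + 15.24*k + 0.61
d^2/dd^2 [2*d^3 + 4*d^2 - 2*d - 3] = 12*d + 8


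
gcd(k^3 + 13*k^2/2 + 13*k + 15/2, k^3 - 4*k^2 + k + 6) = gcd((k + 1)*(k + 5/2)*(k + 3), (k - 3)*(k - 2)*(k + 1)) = k + 1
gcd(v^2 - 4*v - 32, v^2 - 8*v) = v - 8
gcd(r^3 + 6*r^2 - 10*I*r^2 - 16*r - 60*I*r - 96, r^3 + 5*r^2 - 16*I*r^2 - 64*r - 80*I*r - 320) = r - 8*I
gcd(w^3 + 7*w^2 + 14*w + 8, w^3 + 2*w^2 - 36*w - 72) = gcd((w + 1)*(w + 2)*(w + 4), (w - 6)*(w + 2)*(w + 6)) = w + 2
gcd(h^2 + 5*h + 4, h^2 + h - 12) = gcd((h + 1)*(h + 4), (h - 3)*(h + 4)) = h + 4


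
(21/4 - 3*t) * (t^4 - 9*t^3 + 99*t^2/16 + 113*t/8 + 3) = -3*t^5 + 129*t^4/4 - 1053*t^3/16 - 633*t^2/64 + 2085*t/32 + 63/4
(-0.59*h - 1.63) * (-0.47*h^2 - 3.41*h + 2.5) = 0.2773*h^3 + 2.778*h^2 + 4.0833*h - 4.075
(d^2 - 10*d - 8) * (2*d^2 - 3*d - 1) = 2*d^4 - 23*d^3 + 13*d^2 + 34*d + 8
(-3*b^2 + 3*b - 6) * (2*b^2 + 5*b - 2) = -6*b^4 - 9*b^3 + 9*b^2 - 36*b + 12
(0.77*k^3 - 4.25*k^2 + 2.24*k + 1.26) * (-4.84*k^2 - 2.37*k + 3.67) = -3.7268*k^5 + 18.7451*k^4 + 2.0568*k^3 - 27.0047*k^2 + 5.2346*k + 4.6242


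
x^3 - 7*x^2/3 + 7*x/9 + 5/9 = (x - 5/3)*(x - 1)*(x + 1/3)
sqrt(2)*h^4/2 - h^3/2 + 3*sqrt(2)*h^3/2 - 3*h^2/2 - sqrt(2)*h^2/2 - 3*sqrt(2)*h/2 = h*(h + 3)*(h - sqrt(2))*(sqrt(2)*h/2 + 1/2)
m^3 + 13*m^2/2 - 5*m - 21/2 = (m - 3/2)*(m + 1)*(m + 7)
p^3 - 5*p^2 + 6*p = p*(p - 3)*(p - 2)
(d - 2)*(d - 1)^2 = d^3 - 4*d^2 + 5*d - 2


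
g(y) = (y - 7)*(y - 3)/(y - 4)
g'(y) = (y - 7)/(y - 4) - (y - 7)*(y - 3)/(y - 4)^2 + (y - 3)/(y - 4) = (y^2 - 8*y + 19)/(y^2 - 8*y + 16)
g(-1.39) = -6.83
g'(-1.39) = 1.10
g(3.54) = 4.06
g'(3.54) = 15.18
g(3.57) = 4.55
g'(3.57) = 17.22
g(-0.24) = -5.53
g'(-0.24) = 1.17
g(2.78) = -0.76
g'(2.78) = 3.02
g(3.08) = 0.34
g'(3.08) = 4.54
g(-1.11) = -6.52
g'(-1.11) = 1.11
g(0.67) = -4.43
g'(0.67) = 1.27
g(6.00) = -1.50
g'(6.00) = 1.75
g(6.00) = -1.50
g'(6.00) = 1.75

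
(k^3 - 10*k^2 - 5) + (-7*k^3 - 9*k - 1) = -6*k^3 - 10*k^2 - 9*k - 6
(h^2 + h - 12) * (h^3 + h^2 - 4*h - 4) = h^5 + 2*h^4 - 15*h^3 - 20*h^2 + 44*h + 48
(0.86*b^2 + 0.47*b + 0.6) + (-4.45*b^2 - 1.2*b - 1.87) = -3.59*b^2 - 0.73*b - 1.27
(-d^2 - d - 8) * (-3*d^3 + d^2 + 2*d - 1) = 3*d^5 + 2*d^4 + 21*d^3 - 9*d^2 - 15*d + 8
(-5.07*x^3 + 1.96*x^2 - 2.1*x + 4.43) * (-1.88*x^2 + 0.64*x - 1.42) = 9.5316*x^5 - 6.9296*x^4 + 12.4018*x^3 - 12.4556*x^2 + 5.8172*x - 6.2906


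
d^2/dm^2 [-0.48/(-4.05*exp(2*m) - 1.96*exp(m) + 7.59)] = (-(7.776*exp(m) + 0.9408)*(4.05*exp(2*m) + 1.96*exp(m) - 7.59) + 0.48*(8.1*exp(m) + 1.96)*(16.2*exp(m) + 3.92)*exp(m))*exp(m)/(4.05*exp(2*m) + 1.96*exp(m) - 7.59)^3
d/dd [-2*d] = -2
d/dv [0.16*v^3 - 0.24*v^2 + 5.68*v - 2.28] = 0.48*v^2 - 0.48*v + 5.68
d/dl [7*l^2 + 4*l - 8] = 14*l + 4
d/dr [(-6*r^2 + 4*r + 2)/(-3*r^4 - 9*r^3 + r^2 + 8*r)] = 2*(-18*r^5 - 9*r^4 + 48*r^3 + r^2 - 2*r - 8)/(r^2*(9*r^6 + 54*r^5 + 75*r^4 - 66*r^3 - 143*r^2 + 16*r + 64))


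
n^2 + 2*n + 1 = (n + 1)^2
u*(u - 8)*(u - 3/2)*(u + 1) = u^4 - 17*u^3/2 + 5*u^2/2 + 12*u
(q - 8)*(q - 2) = q^2 - 10*q + 16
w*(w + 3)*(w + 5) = w^3 + 8*w^2 + 15*w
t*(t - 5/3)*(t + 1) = t^3 - 2*t^2/3 - 5*t/3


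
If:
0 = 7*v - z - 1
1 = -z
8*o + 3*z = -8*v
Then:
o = 3/8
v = 0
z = -1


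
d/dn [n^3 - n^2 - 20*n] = 3*n^2 - 2*n - 20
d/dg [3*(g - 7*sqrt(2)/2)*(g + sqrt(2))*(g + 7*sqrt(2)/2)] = 9*g^2 + 6*sqrt(2)*g - 147/2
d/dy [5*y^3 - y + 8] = 15*y^2 - 1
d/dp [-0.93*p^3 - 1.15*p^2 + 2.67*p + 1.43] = -2.79*p^2 - 2.3*p + 2.67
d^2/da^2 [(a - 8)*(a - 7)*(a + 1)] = 6*a - 28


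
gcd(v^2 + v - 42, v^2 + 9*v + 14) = v + 7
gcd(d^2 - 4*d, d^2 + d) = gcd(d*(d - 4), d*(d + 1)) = d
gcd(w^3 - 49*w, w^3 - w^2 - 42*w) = w^2 - 7*w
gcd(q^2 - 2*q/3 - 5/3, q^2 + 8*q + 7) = q + 1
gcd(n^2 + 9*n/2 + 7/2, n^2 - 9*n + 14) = 1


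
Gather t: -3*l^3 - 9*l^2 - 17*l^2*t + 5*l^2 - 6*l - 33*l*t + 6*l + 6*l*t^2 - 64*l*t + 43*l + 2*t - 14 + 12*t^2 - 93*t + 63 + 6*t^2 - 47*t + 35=-3*l^3 - 4*l^2 + 43*l + t^2*(6*l + 18) + t*(-17*l^2 - 97*l - 138) + 84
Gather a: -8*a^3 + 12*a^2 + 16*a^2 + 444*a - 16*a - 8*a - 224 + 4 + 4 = -8*a^3 + 28*a^2 + 420*a - 216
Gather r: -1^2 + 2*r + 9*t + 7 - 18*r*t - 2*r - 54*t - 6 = -18*r*t - 45*t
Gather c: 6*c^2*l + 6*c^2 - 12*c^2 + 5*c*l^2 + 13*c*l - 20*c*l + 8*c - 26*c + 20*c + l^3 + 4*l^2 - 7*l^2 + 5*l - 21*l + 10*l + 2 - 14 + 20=c^2*(6*l - 6) + c*(5*l^2 - 7*l + 2) + l^3 - 3*l^2 - 6*l + 8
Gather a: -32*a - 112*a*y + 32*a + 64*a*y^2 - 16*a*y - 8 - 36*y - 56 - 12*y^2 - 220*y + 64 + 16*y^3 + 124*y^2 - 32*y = a*(64*y^2 - 128*y) + 16*y^3 + 112*y^2 - 288*y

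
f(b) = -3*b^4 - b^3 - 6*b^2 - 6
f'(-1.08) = 24.58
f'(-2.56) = 212.39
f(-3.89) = -724.87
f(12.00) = -64806.00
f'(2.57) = -254.35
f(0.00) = -6.00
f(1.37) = -30.40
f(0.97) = -15.21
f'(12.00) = -21312.00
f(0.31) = -6.63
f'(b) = -12*b^3 - 3*b^2 - 12*b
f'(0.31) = -4.37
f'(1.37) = -52.93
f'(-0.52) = 7.12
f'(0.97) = -25.41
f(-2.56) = -157.39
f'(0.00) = 0.00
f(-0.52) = -7.70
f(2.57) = -193.48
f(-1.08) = -15.82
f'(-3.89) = 707.65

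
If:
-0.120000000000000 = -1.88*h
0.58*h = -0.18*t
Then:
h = 0.06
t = -0.21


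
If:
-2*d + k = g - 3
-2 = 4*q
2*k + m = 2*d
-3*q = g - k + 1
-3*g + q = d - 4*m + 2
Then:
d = 5/4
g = 41/44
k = 19/44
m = 18/11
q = -1/2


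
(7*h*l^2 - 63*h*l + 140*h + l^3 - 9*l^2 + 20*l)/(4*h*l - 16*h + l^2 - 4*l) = (7*h*l - 35*h + l^2 - 5*l)/(4*h + l)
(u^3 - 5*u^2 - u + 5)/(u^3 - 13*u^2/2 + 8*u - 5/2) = 2*(u + 1)/(2*u - 1)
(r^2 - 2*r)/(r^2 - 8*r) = (r - 2)/(r - 8)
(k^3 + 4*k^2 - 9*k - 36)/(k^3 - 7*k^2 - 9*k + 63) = (k + 4)/(k - 7)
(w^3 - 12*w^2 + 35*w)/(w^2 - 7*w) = w - 5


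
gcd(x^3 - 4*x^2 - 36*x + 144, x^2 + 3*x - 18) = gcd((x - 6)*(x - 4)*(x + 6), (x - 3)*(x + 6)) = x + 6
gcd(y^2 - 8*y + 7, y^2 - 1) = y - 1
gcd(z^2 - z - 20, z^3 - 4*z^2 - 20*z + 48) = z + 4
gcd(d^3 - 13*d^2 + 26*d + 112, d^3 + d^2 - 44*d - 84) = d^2 - 5*d - 14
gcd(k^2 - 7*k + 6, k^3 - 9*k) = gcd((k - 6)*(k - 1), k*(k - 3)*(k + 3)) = 1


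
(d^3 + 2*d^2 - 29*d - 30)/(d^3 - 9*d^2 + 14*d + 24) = (d^2 + d - 30)/(d^2 - 10*d + 24)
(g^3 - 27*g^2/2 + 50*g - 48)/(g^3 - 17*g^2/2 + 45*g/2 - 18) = (g - 8)/(g - 3)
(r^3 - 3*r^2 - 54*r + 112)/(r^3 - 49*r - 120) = (r^2 + 5*r - 14)/(r^2 + 8*r + 15)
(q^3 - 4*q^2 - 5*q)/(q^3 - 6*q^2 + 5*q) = (q + 1)/(q - 1)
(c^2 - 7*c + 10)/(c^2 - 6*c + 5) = (c - 2)/(c - 1)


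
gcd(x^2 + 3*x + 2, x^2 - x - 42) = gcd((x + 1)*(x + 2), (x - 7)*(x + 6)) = 1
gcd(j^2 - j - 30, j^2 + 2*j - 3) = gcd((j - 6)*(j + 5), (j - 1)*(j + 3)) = 1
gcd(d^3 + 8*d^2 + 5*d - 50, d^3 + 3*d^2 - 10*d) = d^2 + 3*d - 10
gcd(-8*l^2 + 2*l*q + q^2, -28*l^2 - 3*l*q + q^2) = 4*l + q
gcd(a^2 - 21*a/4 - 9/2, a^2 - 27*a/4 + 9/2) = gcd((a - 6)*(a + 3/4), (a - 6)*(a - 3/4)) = a - 6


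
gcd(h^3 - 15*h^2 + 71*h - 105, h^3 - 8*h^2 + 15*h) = h^2 - 8*h + 15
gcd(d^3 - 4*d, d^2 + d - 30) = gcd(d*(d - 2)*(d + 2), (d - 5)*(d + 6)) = 1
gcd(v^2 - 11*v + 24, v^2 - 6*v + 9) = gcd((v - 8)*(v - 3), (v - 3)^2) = v - 3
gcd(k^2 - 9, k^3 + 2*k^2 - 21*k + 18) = k - 3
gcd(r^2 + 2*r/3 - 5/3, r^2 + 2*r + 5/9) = r + 5/3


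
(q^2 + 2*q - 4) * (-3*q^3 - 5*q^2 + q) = -3*q^5 - 11*q^4 + 3*q^3 + 22*q^2 - 4*q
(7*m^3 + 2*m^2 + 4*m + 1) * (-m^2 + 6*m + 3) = -7*m^5 + 40*m^4 + 29*m^3 + 29*m^2 + 18*m + 3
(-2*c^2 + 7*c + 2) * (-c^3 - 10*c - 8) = 2*c^5 - 7*c^4 + 18*c^3 - 54*c^2 - 76*c - 16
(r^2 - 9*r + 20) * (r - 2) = r^3 - 11*r^2 + 38*r - 40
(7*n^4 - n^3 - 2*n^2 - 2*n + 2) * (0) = 0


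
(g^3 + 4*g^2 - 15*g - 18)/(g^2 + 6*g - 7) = (g^3 + 4*g^2 - 15*g - 18)/(g^2 + 6*g - 7)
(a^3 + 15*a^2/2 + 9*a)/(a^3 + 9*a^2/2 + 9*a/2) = (a + 6)/(a + 3)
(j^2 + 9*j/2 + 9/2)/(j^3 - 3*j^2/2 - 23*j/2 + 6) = (2*j + 3)/(2*j^2 - 9*j + 4)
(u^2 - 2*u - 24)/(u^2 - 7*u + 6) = (u + 4)/(u - 1)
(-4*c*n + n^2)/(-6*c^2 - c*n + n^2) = n*(4*c - n)/(6*c^2 + c*n - n^2)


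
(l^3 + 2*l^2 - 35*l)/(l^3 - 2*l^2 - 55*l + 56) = l*(l - 5)/(l^2 - 9*l + 8)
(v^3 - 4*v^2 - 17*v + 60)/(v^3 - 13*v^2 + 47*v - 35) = (v^2 + v - 12)/(v^2 - 8*v + 7)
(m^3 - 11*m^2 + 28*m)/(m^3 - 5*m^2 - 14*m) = (m - 4)/(m + 2)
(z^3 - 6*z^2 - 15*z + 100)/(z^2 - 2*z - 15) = (z^2 - z - 20)/(z + 3)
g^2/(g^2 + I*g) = g/(g + I)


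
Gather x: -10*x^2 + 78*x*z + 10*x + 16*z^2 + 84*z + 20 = -10*x^2 + x*(78*z + 10) + 16*z^2 + 84*z + 20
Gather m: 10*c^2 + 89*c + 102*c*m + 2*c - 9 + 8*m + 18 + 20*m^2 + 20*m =10*c^2 + 91*c + 20*m^2 + m*(102*c + 28) + 9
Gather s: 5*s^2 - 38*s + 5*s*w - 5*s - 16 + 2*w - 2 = 5*s^2 + s*(5*w - 43) + 2*w - 18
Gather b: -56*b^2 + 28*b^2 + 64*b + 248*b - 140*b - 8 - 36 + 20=-28*b^2 + 172*b - 24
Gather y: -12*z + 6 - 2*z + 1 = 7 - 14*z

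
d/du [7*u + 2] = 7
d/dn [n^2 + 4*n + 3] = 2*n + 4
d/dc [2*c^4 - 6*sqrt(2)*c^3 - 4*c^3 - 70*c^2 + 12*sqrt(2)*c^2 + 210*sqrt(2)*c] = 8*c^3 - 18*sqrt(2)*c^2 - 12*c^2 - 140*c + 24*sqrt(2)*c + 210*sqrt(2)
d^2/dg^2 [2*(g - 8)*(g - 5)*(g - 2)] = 12*g - 60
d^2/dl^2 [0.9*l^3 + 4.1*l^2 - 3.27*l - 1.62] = 5.4*l + 8.2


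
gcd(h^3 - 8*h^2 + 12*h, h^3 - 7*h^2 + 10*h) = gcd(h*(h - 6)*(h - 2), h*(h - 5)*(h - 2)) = h^2 - 2*h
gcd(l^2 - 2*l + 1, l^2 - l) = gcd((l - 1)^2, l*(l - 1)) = l - 1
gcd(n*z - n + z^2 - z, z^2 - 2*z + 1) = z - 1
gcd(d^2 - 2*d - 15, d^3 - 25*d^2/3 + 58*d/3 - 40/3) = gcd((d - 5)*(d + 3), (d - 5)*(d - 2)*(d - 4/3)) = d - 5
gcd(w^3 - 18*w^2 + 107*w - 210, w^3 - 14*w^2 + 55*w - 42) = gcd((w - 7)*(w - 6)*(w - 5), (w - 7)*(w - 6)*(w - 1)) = w^2 - 13*w + 42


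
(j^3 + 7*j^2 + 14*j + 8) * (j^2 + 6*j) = j^5 + 13*j^4 + 56*j^3 + 92*j^2 + 48*j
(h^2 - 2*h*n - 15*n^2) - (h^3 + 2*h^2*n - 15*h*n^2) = -h^3 - 2*h^2*n + h^2 + 15*h*n^2 - 2*h*n - 15*n^2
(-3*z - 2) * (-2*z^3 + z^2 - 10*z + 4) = 6*z^4 + z^3 + 28*z^2 + 8*z - 8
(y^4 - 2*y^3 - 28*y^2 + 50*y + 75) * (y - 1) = y^5 - 3*y^4 - 26*y^3 + 78*y^2 + 25*y - 75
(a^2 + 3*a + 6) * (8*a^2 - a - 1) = 8*a^4 + 23*a^3 + 44*a^2 - 9*a - 6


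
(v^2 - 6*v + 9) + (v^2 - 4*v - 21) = 2*v^2 - 10*v - 12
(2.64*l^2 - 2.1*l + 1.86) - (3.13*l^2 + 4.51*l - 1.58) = -0.49*l^2 - 6.61*l + 3.44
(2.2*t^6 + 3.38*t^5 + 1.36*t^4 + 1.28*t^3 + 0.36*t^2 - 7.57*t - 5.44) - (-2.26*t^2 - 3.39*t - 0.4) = 2.2*t^6 + 3.38*t^5 + 1.36*t^4 + 1.28*t^3 + 2.62*t^2 - 4.18*t - 5.04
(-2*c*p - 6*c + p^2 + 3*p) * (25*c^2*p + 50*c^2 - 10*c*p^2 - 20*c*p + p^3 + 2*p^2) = -50*c^3*p^2 - 250*c^3*p - 300*c^3 + 45*c^2*p^3 + 225*c^2*p^2 + 270*c^2*p - 12*c*p^4 - 60*c*p^3 - 72*c*p^2 + p^5 + 5*p^4 + 6*p^3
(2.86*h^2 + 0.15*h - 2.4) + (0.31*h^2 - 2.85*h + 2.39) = 3.17*h^2 - 2.7*h - 0.00999999999999979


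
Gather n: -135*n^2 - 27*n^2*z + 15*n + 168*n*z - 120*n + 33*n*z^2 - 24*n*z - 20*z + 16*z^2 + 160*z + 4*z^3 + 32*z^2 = n^2*(-27*z - 135) + n*(33*z^2 + 144*z - 105) + 4*z^3 + 48*z^2 + 140*z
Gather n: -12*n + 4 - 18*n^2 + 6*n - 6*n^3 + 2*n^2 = -6*n^3 - 16*n^2 - 6*n + 4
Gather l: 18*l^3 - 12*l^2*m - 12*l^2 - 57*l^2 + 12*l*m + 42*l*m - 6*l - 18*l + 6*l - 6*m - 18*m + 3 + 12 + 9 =18*l^3 + l^2*(-12*m - 69) + l*(54*m - 18) - 24*m + 24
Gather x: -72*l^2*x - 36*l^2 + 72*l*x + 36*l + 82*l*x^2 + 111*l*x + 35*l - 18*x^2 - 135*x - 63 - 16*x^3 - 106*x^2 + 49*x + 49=-36*l^2 + 71*l - 16*x^3 + x^2*(82*l - 124) + x*(-72*l^2 + 183*l - 86) - 14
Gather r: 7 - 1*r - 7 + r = 0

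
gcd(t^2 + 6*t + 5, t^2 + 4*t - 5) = t + 5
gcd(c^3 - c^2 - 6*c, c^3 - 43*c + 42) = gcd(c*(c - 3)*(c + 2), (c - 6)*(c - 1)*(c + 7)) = 1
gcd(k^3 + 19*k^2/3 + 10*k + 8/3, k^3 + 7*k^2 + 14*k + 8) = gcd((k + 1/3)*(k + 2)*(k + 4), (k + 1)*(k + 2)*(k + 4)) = k^2 + 6*k + 8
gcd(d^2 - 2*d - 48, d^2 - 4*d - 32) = d - 8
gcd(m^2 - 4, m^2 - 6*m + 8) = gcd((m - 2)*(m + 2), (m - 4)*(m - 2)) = m - 2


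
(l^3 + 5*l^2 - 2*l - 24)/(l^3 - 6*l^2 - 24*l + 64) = (l + 3)/(l - 8)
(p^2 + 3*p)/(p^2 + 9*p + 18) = p/(p + 6)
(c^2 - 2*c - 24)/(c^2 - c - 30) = (c + 4)/(c + 5)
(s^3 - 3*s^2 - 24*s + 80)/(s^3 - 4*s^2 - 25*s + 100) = (s - 4)/(s - 5)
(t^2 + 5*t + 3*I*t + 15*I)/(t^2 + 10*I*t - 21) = (t + 5)/(t + 7*I)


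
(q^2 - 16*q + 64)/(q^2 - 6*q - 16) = (q - 8)/(q + 2)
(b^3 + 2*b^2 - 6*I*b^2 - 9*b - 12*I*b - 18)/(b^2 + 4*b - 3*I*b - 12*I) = (b^2 + b*(2 - 3*I) - 6*I)/(b + 4)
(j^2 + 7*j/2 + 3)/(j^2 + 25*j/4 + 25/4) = 2*(2*j^2 + 7*j + 6)/(4*j^2 + 25*j + 25)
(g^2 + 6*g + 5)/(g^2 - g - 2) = (g + 5)/(g - 2)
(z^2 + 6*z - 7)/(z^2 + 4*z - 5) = (z + 7)/(z + 5)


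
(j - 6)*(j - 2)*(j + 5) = j^3 - 3*j^2 - 28*j + 60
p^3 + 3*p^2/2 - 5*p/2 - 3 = (p - 3/2)*(p + 1)*(p + 2)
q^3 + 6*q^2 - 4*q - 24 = (q - 2)*(q + 2)*(q + 6)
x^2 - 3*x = x*(x - 3)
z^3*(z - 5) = z^4 - 5*z^3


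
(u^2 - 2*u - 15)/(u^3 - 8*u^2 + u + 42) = (u^2 - 2*u - 15)/(u^3 - 8*u^2 + u + 42)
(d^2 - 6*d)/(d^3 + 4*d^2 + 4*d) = (d - 6)/(d^2 + 4*d + 4)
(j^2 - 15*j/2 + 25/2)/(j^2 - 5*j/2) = (j - 5)/j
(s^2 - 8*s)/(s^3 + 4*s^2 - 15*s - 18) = s*(s - 8)/(s^3 + 4*s^2 - 15*s - 18)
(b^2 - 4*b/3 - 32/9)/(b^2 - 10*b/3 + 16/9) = (3*b + 4)/(3*b - 2)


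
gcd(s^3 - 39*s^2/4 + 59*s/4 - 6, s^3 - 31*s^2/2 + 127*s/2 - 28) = s - 8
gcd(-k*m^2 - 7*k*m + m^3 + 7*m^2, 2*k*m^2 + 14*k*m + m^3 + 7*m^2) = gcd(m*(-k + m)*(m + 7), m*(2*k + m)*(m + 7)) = m^2 + 7*m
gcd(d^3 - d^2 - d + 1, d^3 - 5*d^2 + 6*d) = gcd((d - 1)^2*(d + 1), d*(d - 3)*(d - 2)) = 1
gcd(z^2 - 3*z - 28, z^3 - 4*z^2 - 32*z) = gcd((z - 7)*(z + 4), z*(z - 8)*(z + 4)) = z + 4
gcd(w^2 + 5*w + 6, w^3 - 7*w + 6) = w + 3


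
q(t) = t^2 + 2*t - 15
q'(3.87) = 9.74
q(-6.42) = 13.38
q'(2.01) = 6.02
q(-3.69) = -8.76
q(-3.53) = -9.60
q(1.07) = -11.72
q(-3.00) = -12.00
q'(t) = 2*t + 2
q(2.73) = -2.09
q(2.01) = -6.94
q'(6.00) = 14.00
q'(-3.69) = -5.38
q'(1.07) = 4.14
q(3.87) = 7.72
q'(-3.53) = -5.06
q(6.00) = 33.00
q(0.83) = -12.65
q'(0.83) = 3.66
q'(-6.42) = -10.84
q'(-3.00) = -4.00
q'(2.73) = 7.46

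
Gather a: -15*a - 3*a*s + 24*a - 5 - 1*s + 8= a*(9 - 3*s) - s + 3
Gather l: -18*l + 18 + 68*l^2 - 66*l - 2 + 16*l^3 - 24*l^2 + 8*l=16*l^3 + 44*l^2 - 76*l + 16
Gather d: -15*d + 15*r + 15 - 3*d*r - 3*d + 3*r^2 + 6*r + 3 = d*(-3*r - 18) + 3*r^2 + 21*r + 18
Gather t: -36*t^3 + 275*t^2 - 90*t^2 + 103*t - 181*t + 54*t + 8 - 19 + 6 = -36*t^3 + 185*t^2 - 24*t - 5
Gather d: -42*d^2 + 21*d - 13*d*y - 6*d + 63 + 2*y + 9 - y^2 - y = -42*d^2 + d*(15 - 13*y) - y^2 + y + 72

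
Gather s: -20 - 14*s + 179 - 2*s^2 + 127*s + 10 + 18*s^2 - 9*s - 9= 16*s^2 + 104*s + 160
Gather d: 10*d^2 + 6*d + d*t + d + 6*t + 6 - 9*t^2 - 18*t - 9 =10*d^2 + d*(t + 7) - 9*t^2 - 12*t - 3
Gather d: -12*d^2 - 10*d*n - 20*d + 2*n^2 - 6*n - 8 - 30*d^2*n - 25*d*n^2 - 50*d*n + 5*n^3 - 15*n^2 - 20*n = d^2*(-30*n - 12) + d*(-25*n^2 - 60*n - 20) + 5*n^3 - 13*n^2 - 26*n - 8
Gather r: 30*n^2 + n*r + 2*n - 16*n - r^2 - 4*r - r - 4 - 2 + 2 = 30*n^2 - 14*n - r^2 + r*(n - 5) - 4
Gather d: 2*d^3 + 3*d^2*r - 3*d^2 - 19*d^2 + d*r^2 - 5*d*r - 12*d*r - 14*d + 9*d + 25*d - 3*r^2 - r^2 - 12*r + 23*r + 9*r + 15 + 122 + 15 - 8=2*d^3 + d^2*(3*r - 22) + d*(r^2 - 17*r + 20) - 4*r^2 + 20*r + 144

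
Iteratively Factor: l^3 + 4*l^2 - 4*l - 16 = (l + 2)*(l^2 + 2*l - 8) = (l - 2)*(l + 2)*(l + 4)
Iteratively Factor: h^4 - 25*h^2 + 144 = (h - 3)*(h^3 + 3*h^2 - 16*h - 48) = (h - 4)*(h - 3)*(h^2 + 7*h + 12) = (h - 4)*(h - 3)*(h + 3)*(h + 4)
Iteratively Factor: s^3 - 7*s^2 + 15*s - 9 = (s - 3)*(s^2 - 4*s + 3) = (s - 3)^2*(s - 1)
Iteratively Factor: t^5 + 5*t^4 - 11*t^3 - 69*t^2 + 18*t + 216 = (t - 3)*(t^4 + 8*t^3 + 13*t^2 - 30*t - 72) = (t - 3)*(t + 3)*(t^3 + 5*t^2 - 2*t - 24) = (t - 3)*(t + 3)*(t + 4)*(t^2 + t - 6) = (t - 3)*(t - 2)*(t + 3)*(t + 4)*(t + 3)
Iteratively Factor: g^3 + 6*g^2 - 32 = (g - 2)*(g^2 + 8*g + 16) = (g - 2)*(g + 4)*(g + 4)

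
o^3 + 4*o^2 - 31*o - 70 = (o - 5)*(o + 2)*(o + 7)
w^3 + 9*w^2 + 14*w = w*(w + 2)*(w + 7)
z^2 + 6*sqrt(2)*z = z*(z + 6*sqrt(2))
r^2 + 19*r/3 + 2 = (r + 1/3)*(r + 6)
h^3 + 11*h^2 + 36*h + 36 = (h + 2)*(h + 3)*(h + 6)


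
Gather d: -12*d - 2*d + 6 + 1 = 7 - 14*d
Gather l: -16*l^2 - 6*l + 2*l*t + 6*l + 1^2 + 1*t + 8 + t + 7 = -16*l^2 + 2*l*t + 2*t + 16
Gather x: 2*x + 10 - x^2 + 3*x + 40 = -x^2 + 5*x + 50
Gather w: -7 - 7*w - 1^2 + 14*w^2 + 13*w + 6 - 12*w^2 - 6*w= 2*w^2 - 2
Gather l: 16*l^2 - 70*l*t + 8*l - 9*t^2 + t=16*l^2 + l*(8 - 70*t) - 9*t^2 + t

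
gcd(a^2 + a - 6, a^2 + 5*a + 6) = a + 3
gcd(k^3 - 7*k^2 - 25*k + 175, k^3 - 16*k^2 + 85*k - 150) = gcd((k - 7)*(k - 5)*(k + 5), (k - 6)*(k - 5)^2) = k - 5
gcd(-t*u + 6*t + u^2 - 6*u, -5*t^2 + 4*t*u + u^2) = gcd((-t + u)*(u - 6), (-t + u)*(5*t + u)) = t - u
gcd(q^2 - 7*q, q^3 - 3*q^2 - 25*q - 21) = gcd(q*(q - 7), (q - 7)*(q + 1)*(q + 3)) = q - 7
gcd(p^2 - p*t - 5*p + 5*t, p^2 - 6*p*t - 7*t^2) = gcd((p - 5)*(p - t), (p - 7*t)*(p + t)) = 1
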